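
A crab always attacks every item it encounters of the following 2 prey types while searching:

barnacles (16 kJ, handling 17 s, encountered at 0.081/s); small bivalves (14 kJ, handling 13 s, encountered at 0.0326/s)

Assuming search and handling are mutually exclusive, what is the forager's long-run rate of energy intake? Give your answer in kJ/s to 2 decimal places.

Energy encountered per unit search time: 0.081×16 + 0.0326×14 = 1.752 kJ/s.
Handling time per unit search time: 0.081×17 + 0.0326×13 = 1.801.
Rate = 1.752/(1 + 1.801) = 0.6257 kJ/s.

0.63 kJ/s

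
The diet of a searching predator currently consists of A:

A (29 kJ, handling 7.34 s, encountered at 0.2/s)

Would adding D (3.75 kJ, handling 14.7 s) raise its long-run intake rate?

No

On A alone, R = ΣλE/(1+Σλh) = 5.8/2.468 = 2.35 kJ/s.
D: E/h = 3.75/14.7 = 0.2551 kJ/s.
Since 0.2551 < R, time spent handling D is better spent searching.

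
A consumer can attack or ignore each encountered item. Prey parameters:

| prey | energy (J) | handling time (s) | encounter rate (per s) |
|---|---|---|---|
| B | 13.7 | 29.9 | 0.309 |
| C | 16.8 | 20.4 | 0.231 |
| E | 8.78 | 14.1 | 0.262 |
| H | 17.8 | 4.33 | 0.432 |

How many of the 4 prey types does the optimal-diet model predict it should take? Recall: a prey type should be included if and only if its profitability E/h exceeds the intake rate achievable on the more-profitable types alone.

Profitabilities (E/h, J/s): H 4.11, C 0.824, E 0.623, B 0.458. Add prey in this order while the next type's profitability exceeds the intake rate on those already taken.
Rate on top 1: 2.679. C: 0.824 < 2.679 → exclude; stop.
Optimal diet: H — 1 of 4 types.

1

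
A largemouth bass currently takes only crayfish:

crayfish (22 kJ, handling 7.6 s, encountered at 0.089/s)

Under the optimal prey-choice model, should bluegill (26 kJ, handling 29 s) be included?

Current rate: (0.089×22)/(1 + 0.089×7.6) = 1.168 kJ/s.
Profitability of bluegill: 26/29 = 0.8966 kJ/s.
Since 0.8966 < R, time spent handling bluegill is better spent searching.

No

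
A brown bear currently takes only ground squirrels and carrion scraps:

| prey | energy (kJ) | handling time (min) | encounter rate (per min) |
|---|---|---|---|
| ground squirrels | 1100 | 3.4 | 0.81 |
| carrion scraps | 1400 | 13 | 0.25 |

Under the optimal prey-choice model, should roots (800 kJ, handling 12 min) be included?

No

Current rate: (0.81×1100 + 0.25×1400)/(1 + 0.81×3.4 + 0.25×13) = 177.2 kJ/min.
roots: E/h = 800/12 = 66.67 kJ/min.
Since 66.67 < R, time spent handling roots is better spent searching.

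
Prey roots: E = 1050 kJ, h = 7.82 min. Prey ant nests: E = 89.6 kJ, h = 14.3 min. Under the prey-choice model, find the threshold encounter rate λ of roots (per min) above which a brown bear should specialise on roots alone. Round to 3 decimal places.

0.006 per min

At the threshold, the rate on roots alone equals the profitability of ant nests: λ·1050/(1 + λ·7.82) = 89.6/14.3 = 6.266.
Rearranging, λ(1050 − 6.266×7.82) = 6.266, so λ = 6.266/1001 = 0.006259 per min.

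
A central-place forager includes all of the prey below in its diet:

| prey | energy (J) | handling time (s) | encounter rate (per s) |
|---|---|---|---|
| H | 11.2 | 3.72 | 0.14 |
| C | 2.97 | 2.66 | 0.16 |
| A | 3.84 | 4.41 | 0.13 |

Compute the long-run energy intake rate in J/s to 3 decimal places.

R = (0.14×11.2 + 0.16×2.97 + 0.13×3.84) / (1 + 0.14×3.72 + 0.16×2.66 + 0.13×4.41) = 2.542/2.52 = 1.009 J/s.

1.009 J/s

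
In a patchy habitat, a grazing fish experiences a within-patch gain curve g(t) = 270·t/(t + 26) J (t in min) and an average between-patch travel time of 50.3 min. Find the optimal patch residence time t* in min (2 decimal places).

By the marginal value theorem, leave when the instantaneous gain rate g'(t) equals the habitat-wide average g(t)/(T + t).
g'(t) = 270·26/(t + 26)². Setting 270·26/(t+26)² = 270t/[(t+26)(50.3+t)] gives 26(50.3+t) = t(t+26), so t² = 26×50.3 = 1308.
t* = √1308 = 36.16 min.

36.16 min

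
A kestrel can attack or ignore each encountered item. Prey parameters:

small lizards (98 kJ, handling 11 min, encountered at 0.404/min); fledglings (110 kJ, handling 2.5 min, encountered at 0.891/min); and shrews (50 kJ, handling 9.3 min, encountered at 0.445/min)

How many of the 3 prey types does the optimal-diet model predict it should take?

Profitabilities (E/h, kJ/min): fledglings 44, small lizards 8.91, shrews 5.38. Add prey in this order while the next type's profitability exceeds the intake rate on those already taken.
Rate on top 1: 30.37. small lizards: 8.91 < 30.37 → exclude; stop.
Optimal diet: fledglings — 1 of 3 types.

1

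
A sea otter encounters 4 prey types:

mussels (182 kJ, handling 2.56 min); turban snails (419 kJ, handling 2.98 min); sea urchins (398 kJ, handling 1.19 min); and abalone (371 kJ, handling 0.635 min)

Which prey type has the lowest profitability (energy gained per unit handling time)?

mussels

Profitability E/h (kJ/min): mussels = 182/2.56 = 71.1, turban snails = 419/2.98 = 141, sea urchins = 398/1.19 = 334, abalone = 371/0.635 = 584.
Ranked: abalone > sea urchins > turban snails > mussels.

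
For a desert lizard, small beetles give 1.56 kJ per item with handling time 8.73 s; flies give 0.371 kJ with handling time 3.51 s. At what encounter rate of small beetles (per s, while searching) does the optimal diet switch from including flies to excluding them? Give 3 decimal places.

Drop flies once their profitability E₂/h₂ falls below the rate achievable on small beetles alone: E₂/h₂ = λE₁/(1 + λh₁).
Solve for λ: λE₁h₂ = E₂(1 + λh₁) → λ(E₁h₂ − E₂h₁) = E₂ → λ = E₂/(E₁h₂ − E₂h₁).
λ = 0.371/(1.56×3.51 − 0.371×8.73) = 0.371/2.237 = 0.1659 per s.

0.166 per s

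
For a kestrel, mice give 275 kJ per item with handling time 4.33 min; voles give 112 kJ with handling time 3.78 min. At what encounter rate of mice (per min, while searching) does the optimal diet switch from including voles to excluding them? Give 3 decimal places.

Drop voles once their profitability E₂/h₂ falls below the rate achievable on mice alone: E₂/h₂ = λE₁/(1 + λh₁).
Solve for λ: λE₁h₂ = E₂(1 + λh₁) → λ(E₁h₂ − E₂h₁) = E₂ → λ = E₂/(E₁h₂ − E₂h₁).
λ = 112/(275×3.78 − 112×4.33) = 112/554.5 = 0.202 per min.

0.202 per min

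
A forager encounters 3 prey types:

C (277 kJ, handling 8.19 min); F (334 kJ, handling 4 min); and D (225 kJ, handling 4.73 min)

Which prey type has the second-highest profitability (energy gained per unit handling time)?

D

Profitability E/h (kJ/min): C = 277/8.19 = 33.8, F = 334/4 = 83.5, D = 225/4.73 = 47.6.
Ranked: F > D > C.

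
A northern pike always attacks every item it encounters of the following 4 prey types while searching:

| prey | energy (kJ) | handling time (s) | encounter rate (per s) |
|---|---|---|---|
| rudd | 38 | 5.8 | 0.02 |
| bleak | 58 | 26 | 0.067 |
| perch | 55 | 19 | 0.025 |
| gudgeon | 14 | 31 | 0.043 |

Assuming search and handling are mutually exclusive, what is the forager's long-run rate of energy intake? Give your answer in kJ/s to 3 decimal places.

R = (0.02×38 + 0.067×58 + 0.025×55 + 0.043×14) / (1 + 0.02×5.8 + 0.067×26 + 0.025×19 + 0.043×31) = 6.623/4.666 = 1.419 kJ/s.

1.419 kJ/s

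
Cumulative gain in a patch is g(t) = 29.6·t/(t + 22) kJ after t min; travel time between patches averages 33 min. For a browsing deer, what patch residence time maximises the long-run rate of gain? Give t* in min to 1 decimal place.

By the marginal value theorem, leave when the instantaneous gain rate g'(t) equals the habitat-wide average g(t)/(T + t).
g'(t) = 29.6·22/(t + 22)². Setting 29.6·22/(t+22)² = 29.6t/[(t+22)(33+t)] gives 22(33+t) = t(t+22), so t² = 22×33 = 726.
t* = √726 = 26.94 min.

26.9 min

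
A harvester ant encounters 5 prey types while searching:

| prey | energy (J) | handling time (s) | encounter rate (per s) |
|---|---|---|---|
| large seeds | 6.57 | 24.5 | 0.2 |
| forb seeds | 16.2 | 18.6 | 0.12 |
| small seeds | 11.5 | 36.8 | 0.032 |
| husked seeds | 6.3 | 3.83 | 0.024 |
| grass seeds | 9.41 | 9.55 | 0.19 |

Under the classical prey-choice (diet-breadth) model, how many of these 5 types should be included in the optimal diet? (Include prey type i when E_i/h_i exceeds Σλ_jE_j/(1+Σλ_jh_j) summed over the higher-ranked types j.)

3

Profitabilities (E/h, J/s): husked seeds 1.64, grass seeds 0.985, forb seeds 0.871, small seeds 0.312, large seeds 0.268. Add prey in this order while the next type's profitability exceeds the intake rate on those already taken.
Rate on top 1: 0.1385. grass seeds: 0.985 > 0.1385 → include.
Rate on top 2: 0.6672. forb seeds: 0.871 > 0.6672 → include.
Rate on top 3: 0.7557. small seeds: 0.312 < 0.7557 → exclude; stop.
Optimal diet: husked seeds, grass seeds, forb seeds — 3 of 5 types.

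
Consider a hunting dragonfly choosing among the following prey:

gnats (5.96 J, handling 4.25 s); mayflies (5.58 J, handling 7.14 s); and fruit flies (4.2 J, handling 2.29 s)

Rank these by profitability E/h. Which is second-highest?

gnats

In descending order of E/h:
fruit flies: 4.2/2.29 = 1.83 J/s
gnats: 5.96/4.25 = 1.4 J/s
mayflies: 5.58/7.14 = 0.782 J/s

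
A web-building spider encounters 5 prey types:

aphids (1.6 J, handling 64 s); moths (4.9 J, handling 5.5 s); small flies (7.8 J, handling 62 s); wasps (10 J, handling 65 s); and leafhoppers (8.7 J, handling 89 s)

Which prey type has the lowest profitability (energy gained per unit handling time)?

aphids

In descending order of E/h:
moths: 4.9/5.5 = 0.891 J/s
wasps: 10/65 = 0.154 J/s
small flies: 7.8/62 = 0.126 J/s
leafhoppers: 8.7/89 = 0.0978 J/s
aphids: 1.6/64 = 0.025 J/s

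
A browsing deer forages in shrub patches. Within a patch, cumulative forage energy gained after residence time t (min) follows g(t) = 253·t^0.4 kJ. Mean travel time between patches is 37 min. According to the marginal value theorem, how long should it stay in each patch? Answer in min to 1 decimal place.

By the marginal value theorem, leave when the instantaneous gain rate g'(t) equals the habitat-wide average g(t)/(T + t).
g'(t) = 0.4·253·t^-0.6. Setting 0.4·253·t^-0.6 = 253·t^0.4/(37+t) gives 0.4(37+t) = t, so 0.60·t = 0.4×37.
t* = 0.4×37/0.60 = 24.67 min.

24.7 min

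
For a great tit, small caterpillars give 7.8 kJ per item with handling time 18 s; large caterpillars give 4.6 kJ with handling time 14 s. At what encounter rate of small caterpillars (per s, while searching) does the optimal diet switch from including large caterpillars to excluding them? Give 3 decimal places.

0.174 per s

Drop large caterpillars once their profitability E₂/h₂ falls below the rate achievable on small caterpillars alone: E₂/h₂ = λE₁/(1 + λh₁).
Solve for λ: λE₁h₂ = E₂(1 + λh₁) → λ(E₁h₂ − E₂h₁) = E₂ → λ = E₂/(E₁h₂ − E₂h₁).
λ = 4.6/(7.8×14 − 4.6×18) = 4.6/26.4 = 0.1742 per s.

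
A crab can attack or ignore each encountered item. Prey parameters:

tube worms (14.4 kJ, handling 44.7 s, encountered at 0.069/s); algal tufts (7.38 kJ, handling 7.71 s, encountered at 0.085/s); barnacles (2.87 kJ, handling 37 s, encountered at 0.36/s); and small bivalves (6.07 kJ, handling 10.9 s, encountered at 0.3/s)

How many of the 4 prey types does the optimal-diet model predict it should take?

2

Rank by E/h (kJ/s): algal tufts 0.957, small bivalves 0.557, tube worms 0.322, barnacles 0.0776. Include each in turn until the next type's E/h falls below the running intake rate.
Rate on top 1: 0.379. small bivalves: 0.557 > 0.379 → include.
Rate on top 2: 0.4971. tube worms: 0.322 < 0.4971 → exclude; stop.
Optimal diet: algal tufts, small bivalves — 2 of 4 types.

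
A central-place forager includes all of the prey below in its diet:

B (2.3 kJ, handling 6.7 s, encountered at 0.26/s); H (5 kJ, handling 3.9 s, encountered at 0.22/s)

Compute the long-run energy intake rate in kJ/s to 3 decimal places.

0.472 kJ/s

Energy encountered per unit search time: 0.26×2.3 + 0.22×5 = 1.698 kJ/s.
Handling time per unit search time: 0.26×6.7 + 0.22×3.9 = 2.6.
Rate = 1.698/(1 + 2.6) = 0.4717 kJ/s.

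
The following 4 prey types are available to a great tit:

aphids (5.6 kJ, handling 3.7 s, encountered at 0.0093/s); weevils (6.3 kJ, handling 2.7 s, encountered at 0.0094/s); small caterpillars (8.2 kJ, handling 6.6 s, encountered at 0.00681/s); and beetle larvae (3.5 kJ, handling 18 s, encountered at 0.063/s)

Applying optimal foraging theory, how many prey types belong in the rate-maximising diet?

4

Rank by E/h (kJ/s): weevils 2.33, aphids 1.51, small caterpillars 1.24, beetle larvae 0.194. Include each in turn until the next type's E/h falls below the running intake rate.
Rate on top 1: 0.05775. aphids: 1.51 > 0.05775 → include.
Rate on top 2: 0.105. small caterpillars: 1.24 > 0.105 → include.
Rate on top 3: 0.1513. beetle larvae: 0.194 > 0.1513 → include.
Optimal diet: weevils, aphids, small caterpillars, beetle larvae — 4 of 4 types.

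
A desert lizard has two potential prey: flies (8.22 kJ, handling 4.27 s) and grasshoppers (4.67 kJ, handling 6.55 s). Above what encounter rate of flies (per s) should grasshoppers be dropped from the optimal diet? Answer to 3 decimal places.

0.138 per s

The zero-one rule: include grasshoppers iff E₂/h₂ > λE₁/(1+λh₁). Equality gives the switch point.
λE₁h₂ = E₂ + λE₂h₁ ⇒ λ = E₂/(E₁h₂ − E₂h₁) = 4.67/(53.84 − 19.94) = 0.1378 per s.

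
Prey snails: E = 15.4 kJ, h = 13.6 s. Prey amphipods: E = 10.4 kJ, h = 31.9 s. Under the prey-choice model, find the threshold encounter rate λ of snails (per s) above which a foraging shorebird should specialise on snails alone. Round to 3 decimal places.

The zero-one rule: include amphipods iff E₂/h₂ > λE₁/(1+λh₁). Equality gives the switch point.
λE₁h₂ = E₂ + λE₂h₁ ⇒ λ = E₂/(E₁h₂ − E₂h₁) = 10.4/(491.3 − 141.4) = 0.02973 per s.

0.030 per s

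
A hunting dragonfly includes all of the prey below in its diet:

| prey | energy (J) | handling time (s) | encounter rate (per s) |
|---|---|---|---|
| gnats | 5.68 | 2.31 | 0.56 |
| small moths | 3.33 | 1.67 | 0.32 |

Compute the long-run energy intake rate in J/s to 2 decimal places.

1.50 J/s

R = (0.56×5.68 + 0.32×3.33) / (1 + 0.56×2.31 + 0.32×1.67) = 4.246/2.828 = 1.502 J/s.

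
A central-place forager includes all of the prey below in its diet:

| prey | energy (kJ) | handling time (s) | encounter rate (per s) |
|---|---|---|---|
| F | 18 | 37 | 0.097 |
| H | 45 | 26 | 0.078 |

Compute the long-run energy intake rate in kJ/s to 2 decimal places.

Energy encountered per unit search time: 0.097×18 + 0.078×45 = 5.256 kJ/s.
Handling time per unit search time: 0.097×37 + 0.078×26 = 5.617.
Rate = 5.256/(1 + 5.617) = 0.7943 kJ/s.

0.79 kJ/s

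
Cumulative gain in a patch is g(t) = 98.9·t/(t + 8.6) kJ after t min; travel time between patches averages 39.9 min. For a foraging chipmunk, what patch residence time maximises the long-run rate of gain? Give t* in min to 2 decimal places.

18.52 min

By the marginal value theorem, leave when the instantaneous gain rate g'(t) equals the habitat-wide average g(t)/(T + t).
g'(t) = 98.9·8.6/(t + 8.6)². Setting 98.9·8.6/(t+8.6)² = 98.9t/[(t+8.6)(39.9+t)] gives 8.6(39.9+t) = t(t+8.6), so t² = 8.6×39.9 = 343.1.
t* = √343.1 = 18.52 min.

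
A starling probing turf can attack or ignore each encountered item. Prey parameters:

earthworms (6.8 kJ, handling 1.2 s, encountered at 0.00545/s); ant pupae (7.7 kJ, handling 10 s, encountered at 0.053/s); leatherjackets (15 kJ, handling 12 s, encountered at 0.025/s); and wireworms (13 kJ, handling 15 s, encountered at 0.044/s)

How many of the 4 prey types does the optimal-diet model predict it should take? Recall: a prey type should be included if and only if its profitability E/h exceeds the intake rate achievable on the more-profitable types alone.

4

Profitabilities (E/h, kJ/s): earthworms 5.67, leatherjackets 1.25, wireworms 0.867, ant pupae 0.77. Add prey in this order while the next type's profitability exceeds the intake rate on those already taken.
Rate on top 1: 0.03682. leatherjackets: 1.25 > 0.03682 → include.
Rate on top 2: 0.3154. wireworms: 0.867 > 0.3154 → include.
Rate on top 3: 0.5004. ant pupae: 0.77 > 0.5004 → include.
Optimal diet: earthworms, leatherjackets, wireworms, ant pupae — 4 of 4 types.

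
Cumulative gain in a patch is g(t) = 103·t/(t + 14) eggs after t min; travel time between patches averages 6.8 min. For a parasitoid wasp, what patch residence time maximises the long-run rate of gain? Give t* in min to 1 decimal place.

9.8 min

Maximise g(t)/(T+t): set derivative to zero → g'(t)(T+t) = g(t).
g'(t) = 103·14/(t + 14)². Setting 103·14/(t+14)² = 103t/[(t+14)(6.8+t)] gives 14(6.8+t) = t(t+14), so t² = 14×6.8 = 95.2.
t* = √95.2 = 9.757 min.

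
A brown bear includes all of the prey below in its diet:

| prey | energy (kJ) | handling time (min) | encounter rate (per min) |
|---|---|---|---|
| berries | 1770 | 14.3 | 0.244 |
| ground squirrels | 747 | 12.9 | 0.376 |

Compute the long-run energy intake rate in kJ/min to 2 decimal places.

76.32 kJ/min

Energy encountered per unit search time: 0.244×1770 + 0.376×747 = 712.8 kJ/min.
Handling time per unit search time: 0.244×14.3 + 0.376×12.9 = 8.34.
Rate = 712.8/(1 + 8.34) = 76.32 kJ/min.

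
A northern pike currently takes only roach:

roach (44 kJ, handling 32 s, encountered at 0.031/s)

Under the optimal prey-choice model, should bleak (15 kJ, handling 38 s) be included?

No

Intake rate on the current diet: R = (0.031×44) / (1 + 0.031×32) = 1.364/1.992 = 0.6847 kJ/s.
bleak: E/h = 15/38 = 0.3947 kJ/s.
0.3947 < 0.6847, so adding bleak would lower the average — exclude it.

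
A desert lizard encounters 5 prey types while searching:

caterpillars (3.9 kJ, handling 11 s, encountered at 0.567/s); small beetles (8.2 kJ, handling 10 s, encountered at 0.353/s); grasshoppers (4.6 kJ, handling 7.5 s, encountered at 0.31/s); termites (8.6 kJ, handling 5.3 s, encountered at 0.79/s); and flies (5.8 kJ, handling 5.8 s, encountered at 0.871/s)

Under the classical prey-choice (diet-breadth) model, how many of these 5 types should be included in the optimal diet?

1

Rank by E/h (kJ/s): termites 1.62, flies 1, small beetles 0.82, grasshoppers 0.613, caterpillars 0.355. Include each in turn until the next type's E/h falls below the running intake rate.
Rate on top 1: 1.31. flies: 1 < 1.31 → exclude; stop.
Optimal diet: termites — 1 of 5 types.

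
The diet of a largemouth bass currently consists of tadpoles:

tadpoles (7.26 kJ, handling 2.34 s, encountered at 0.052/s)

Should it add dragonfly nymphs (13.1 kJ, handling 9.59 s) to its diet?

Intake rate on the current diet: R = (0.052×7.26) / (1 + 0.052×2.34) = 0.3775/1.122 = 0.3366 kJ/s.
dragonfly nymphs: E/h = 13.1/9.59 = 1.366 kJ/s.
1.366 > 0.3366, so adding dragonfly nymphs raises the average — include it.

Yes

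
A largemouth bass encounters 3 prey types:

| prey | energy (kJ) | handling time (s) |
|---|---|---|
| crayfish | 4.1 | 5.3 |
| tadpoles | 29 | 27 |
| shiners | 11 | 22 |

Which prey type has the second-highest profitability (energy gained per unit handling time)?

Profitability E/h (kJ/s): crayfish = 4.1/5.3 = 0.774, tadpoles = 29/27 = 1.07, shiners = 11/22 = 0.5.
Ranked: tadpoles > crayfish > shiners.

crayfish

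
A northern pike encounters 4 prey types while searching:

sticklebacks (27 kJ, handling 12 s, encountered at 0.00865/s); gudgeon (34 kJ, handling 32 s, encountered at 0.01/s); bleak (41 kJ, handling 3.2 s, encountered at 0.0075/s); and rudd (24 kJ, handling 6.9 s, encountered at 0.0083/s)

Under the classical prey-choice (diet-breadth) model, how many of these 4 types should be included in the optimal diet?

Profitabilities (E/h, kJ/s): bleak 12.8, rudd 3.48, sticklebacks 2.25, gudgeon 1.06. Add prey in this order while the next type's profitability exceeds the intake rate on those already taken.
Rate on top 1: 0.3003. rudd: 3.48 > 0.3003 → include.
Rate on top 2: 0.4686. sticklebacks: 2.25 > 0.4686 → include.
Rate on top 3: 0.6246. gudgeon: 1.06 > 0.6246 → include.
Optimal diet: bleak, rudd, sticklebacks, gudgeon — 4 of 4 types.

4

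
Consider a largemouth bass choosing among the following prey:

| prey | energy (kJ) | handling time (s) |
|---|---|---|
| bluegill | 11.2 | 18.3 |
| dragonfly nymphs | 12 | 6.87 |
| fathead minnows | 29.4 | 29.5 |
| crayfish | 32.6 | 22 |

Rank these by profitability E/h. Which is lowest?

In descending order of E/h:
dragonfly nymphs: 12/6.87 = 1.75 kJ/s
crayfish: 32.6/22 = 1.48 kJ/s
fathead minnows: 29.4/29.5 = 0.997 kJ/s
bluegill: 11.2/18.3 = 0.612 kJ/s

bluegill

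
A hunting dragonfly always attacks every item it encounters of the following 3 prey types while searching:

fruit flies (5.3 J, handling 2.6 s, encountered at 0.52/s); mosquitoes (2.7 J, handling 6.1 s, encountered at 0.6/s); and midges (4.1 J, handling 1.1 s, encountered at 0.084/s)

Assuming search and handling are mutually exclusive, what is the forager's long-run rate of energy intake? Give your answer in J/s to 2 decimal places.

R = (0.52×5.3 + 0.6×2.7 + 0.084×4.1) / (1 + 0.52×2.6 + 0.6×6.1 + 0.084×1.1) = 4.72/6.104 = 0.7733 J/s.

0.77 J/s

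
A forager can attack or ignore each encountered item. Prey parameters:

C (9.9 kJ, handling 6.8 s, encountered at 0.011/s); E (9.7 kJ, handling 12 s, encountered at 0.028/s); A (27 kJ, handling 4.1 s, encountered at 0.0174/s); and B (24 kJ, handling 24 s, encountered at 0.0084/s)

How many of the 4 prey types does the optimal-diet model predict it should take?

Rank by E/h (kJ/s): A 6.59, C 1.46, B 1, E 0.808. Include each in turn until the next type's E/h falls below the running intake rate.
Rate on top 1: 0.4385. C: 1.46 > 0.4385 → include.
Rate on top 2: 0.5049. B: 1 > 0.5049 → include.
Rate on top 3: 0.579. E: 0.808 > 0.579 → include.
Optimal diet: A, C, B, E — 4 of 4 types.

4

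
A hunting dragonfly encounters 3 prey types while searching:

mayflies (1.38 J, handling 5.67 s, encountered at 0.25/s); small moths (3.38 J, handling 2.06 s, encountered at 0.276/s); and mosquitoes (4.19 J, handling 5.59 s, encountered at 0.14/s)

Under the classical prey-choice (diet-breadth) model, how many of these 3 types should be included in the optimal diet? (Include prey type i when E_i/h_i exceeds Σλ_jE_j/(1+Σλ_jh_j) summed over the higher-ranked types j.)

2

Rank by E/h (J/s): small moths 1.64, mosquitoes 0.75, mayflies 0.243. Include each in turn until the next type's E/h falls below the running intake rate.
Rate on top 1: 0.5947. mosquitoes: 0.75 > 0.5947 → include.
Rate on top 2: 0.6463. mayflies: 0.243 < 0.6463 → exclude; stop.
Optimal diet: small moths, mosquitoes — 2 of 3 types.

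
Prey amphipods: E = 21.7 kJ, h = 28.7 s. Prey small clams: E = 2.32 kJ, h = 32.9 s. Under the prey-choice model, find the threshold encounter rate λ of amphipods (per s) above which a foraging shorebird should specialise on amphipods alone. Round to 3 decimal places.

Drop small clams once their profitability E₂/h₂ falls below the rate achievable on amphipods alone: E₂/h₂ = λE₁/(1 + λh₁).
Solve for λ: λE₁h₂ = E₂(1 + λh₁) → λ(E₁h₂ − E₂h₁) = E₂ → λ = E₂/(E₁h₂ − E₂h₁).
λ = 2.32/(21.7×32.9 − 2.32×28.7) = 2.32/647.3 = 0.003584 per s.

0.004 per s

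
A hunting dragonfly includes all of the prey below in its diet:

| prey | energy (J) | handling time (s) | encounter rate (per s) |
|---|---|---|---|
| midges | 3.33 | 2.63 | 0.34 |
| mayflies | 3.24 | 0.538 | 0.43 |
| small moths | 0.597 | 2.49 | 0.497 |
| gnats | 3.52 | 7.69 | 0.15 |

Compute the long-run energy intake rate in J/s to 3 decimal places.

R = Σλ_iE_i / (1 + Σλ_ih_i)
Numerator: 0.34×3.33 + 0.43×3.24 + 0.497×0.597 + 0.15×3.52 = 3.35
Denominator: 1 + 0.34×2.63 + 0.43×0.538 + 0.497×2.49 + 0.15×7.69 = 4.517
R = 3.35/4.517 = 0.7417 J/s

0.742 J/s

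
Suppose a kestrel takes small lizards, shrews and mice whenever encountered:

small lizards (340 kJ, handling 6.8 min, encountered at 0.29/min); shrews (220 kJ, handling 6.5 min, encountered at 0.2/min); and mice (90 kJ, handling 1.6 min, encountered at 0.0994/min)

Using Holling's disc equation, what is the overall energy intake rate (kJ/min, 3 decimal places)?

Energy encountered per unit search time: 0.29×340 + 0.2×220 + 0.0994×90 = 151.5 kJ/min.
Handling time per unit search time: 0.29×6.8 + 0.2×6.5 + 0.0994×1.6 = 3.431.
Rate = 151.5/(1 + 3.431) = 34.2 kJ/min.

34.201 kJ/min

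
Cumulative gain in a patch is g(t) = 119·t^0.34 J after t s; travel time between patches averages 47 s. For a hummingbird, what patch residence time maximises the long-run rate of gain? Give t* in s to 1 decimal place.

Maximise g(t)/(T+t): set derivative to zero → g'(t)(T+t) = g(t).
g'(t) = 0.34·119·t^-0.66. Setting 0.34·119·t^-0.66 = 119·t^0.34/(47+t) gives 0.34(47+t) = t, so 0.66·t = 0.34×47.
t* = 0.34×47/0.66 = 24.21 s.

24.2 s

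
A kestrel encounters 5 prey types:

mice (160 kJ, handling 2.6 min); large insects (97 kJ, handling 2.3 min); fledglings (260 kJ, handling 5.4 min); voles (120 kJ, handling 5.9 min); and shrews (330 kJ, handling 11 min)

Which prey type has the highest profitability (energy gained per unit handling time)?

Profitability E/h (kJ/min): mice = 160/2.6 = 61.5, large insects = 97/2.3 = 42.2, fledglings = 260/5.4 = 48.1, voles = 120/5.9 = 20.3, shrews = 330/11 = 30.
Ranked: mice > fledglings > large insects > shrews > voles.

mice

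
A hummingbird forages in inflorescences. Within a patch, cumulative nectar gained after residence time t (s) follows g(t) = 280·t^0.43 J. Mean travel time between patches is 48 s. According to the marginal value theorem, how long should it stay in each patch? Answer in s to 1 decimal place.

Optimal t* satisfies g'(t*) = g(t*)/(T + t*).
g'(t) = 0.43·280·t^-0.57. Setting 0.43·280·t^-0.57 = 280·t^0.43/(48+t) gives 0.43(48+t) = t, so 0.57·t = 0.43×48.
t* = 0.43×48/0.57 = 36.21 s.

36.2 s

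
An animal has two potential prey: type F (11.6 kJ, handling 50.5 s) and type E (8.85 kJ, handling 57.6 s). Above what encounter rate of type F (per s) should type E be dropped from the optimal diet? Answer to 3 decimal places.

0.040 per s

The zero-one rule: include type E iff E₂/h₂ > λE₁/(1+λh₁). Equality gives the switch point.
λE₁h₂ = E₂ + λE₂h₁ ⇒ λ = E₂/(E₁h₂ − E₂h₁) = 8.85/(668.2 − 446.9) = 0.04 per s.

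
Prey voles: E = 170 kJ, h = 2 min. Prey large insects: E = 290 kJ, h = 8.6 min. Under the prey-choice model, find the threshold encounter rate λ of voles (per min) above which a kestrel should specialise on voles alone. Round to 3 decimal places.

0.329 per min

At the threshold, the rate on voles alone equals the profitability of large insects: λ·170/(1 + λ·2) = 290/8.6 = 33.72.
Rearranging, λ(170 − 33.72×2) = 33.72, so λ = 33.72/102.6 = 0.3288 per min.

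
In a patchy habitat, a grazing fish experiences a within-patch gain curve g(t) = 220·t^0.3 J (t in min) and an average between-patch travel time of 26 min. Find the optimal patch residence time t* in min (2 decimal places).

11.14 min

By the marginal value theorem, leave when the instantaneous gain rate g'(t) equals the habitat-wide average g(t)/(T + t).
g'(t) = 0.3·220·t^-0.7. Setting 0.3·220·t^-0.7 = 220·t^0.3/(26+t) gives 0.3(26+t) = t, so 0.70·t = 0.3×26.
t* = 0.3×26/0.70 = 11.14 min.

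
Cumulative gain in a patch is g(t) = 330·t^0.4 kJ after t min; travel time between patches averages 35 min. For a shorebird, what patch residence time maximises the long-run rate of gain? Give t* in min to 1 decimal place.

23.3 min

By the marginal value theorem, leave when the instantaneous gain rate g'(t) equals the habitat-wide average g(t)/(T + t).
g'(t) = 0.4·330·t^-0.6. Setting 0.4·330·t^-0.6 = 330·t^0.4/(35+t) gives 0.4(35+t) = t, so 0.60·t = 0.4×35.
t* = 0.4×35/0.60 = 23.33 min.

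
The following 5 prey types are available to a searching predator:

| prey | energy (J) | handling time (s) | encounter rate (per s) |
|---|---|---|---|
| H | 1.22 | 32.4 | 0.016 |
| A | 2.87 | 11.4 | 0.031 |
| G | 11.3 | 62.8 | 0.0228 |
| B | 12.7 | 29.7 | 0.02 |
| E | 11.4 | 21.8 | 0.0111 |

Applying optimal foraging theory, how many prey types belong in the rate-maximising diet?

E/h in descending order: E 0.523, B 0.428, A 0.252, G 0.18, H 0.0377 J/s. The optimal diet is the largest prefix of this list for which every included type satisfies E_i/h_i > R on the types above it.
Rate on top 1: 0.1019. B: 0.428 > 0.1019 → include.
Rate on top 2: 0.2073. A: 0.252 > 0.2073 → include.
Rate on top 3: 0.2144. G: 0.18 < 0.2144 → exclude; stop.
Optimal diet: E, B, A — 3 of 5 types.

3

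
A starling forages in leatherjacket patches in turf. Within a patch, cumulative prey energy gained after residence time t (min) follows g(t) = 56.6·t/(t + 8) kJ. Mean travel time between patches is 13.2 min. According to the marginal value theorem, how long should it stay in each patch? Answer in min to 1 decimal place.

Optimal t* satisfies g'(t*) = g(t*)/(T + t*).
g'(t) = 56.6·8/(t + 8)². Setting 56.6·8/(t+8)² = 56.6t/[(t+8)(13.2+t)] gives 8(13.2+t) = t(t+8), so t² = 8×13.2 = 105.6.
t* = √105.6 = 10.28 min.

10.3 min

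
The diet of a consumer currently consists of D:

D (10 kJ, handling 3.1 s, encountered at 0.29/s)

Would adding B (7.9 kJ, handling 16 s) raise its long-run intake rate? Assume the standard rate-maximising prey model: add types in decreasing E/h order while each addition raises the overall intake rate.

Current rate: (0.29×10)/(1 + 0.29×3.1) = 1.527 kJ/s.
B: E/h = 7.9/16 = 0.4938 kJ/s.
0.4938 < 1.527, so adding B would lower the average — exclude it.

No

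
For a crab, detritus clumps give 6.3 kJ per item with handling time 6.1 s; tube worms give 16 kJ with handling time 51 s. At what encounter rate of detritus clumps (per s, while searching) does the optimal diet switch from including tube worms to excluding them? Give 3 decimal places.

Drop tube worms once their profitability E₂/h₂ falls below the rate achievable on detritus clumps alone: E₂/h₂ = λE₁/(1 + λh₁).
Solve for λ: λE₁h₂ = E₂(1 + λh₁) → λ(E₁h₂ − E₂h₁) = E₂ → λ = E₂/(E₁h₂ − E₂h₁).
λ = 16/(6.3×51 − 16×6.1) = 16/223.7 = 0.07152 per s.

0.072 per s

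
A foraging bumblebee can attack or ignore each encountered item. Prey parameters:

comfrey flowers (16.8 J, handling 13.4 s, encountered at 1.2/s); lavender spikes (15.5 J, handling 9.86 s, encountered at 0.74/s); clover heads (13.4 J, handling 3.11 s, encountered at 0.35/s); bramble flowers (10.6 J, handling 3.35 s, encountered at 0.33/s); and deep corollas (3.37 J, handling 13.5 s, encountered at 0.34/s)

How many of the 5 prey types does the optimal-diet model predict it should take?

Rank by E/h (J/s): clover heads 4.31, bramble flowers 3.16, lavender spikes 1.57, comfrey flowers 1.25, deep corollas 0.25. Include each in turn until the next type's E/h falls below the running intake rate.
Rate on top 1: 2.246. bramble flowers: 3.16 > 2.246 → include.
Rate on top 2: 2.564. lavender spikes: 1.57 < 2.564 → exclude; stop.
Optimal diet: clover heads, bramble flowers — 2 of 5 types.

2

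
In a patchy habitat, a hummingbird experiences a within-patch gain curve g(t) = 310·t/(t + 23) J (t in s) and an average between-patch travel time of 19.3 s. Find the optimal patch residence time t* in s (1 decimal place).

By the marginal value theorem, leave when the instantaneous gain rate g'(t) equals the habitat-wide average g(t)/(T + t).
g'(t) = 310·23/(t + 23)². Setting 310·23/(t+23)² = 310t/[(t+23)(19.3+t)] gives 23(19.3+t) = t(t+23), so t² = 23×19.3 = 443.9.
t* = √443.9 = 21.07 s.

21.1 s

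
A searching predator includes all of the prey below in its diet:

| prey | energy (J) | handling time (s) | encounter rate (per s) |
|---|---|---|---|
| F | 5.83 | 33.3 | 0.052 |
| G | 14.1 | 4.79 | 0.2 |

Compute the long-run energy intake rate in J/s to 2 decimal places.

0.85 J/s

Energy encountered per unit search time: 0.052×5.83 + 0.2×14.1 = 3.123 J/s.
Handling time per unit search time: 0.052×33.3 + 0.2×4.79 = 2.69.
Rate = 3.123/(1 + 2.69) = 0.8465 J/s.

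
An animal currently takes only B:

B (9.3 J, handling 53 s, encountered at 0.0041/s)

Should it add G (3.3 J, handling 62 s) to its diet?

Yes

On B alone, R = ΣλE/(1+Σλh) = 0.03813/1.217 = 0.03132 J/s.
G: E/h = 3.3/62 = 0.05323 J/s.
0.05323 > 0.03132, so adding G raises the average — include it.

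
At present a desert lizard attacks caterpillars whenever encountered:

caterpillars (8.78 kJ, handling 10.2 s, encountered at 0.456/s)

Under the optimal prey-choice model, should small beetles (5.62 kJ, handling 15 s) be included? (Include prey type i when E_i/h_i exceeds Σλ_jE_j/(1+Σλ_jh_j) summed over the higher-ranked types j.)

On caterpillars alone, R = ΣλE/(1+Σλh) = 4.004/5.651 = 0.7085 kJ/s.
small beetles: E/h = 5.62/15 = 0.3747 kJ/s.
Since 0.3747 < R, time spent handling small beetles is better spent searching.

No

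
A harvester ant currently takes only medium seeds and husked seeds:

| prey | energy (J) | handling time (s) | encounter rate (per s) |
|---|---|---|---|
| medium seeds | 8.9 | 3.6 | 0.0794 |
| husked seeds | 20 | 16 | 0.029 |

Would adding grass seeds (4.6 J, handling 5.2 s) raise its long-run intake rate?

Current rate: (0.0794×8.9 + 0.029×20)/(1 + 0.0794×3.6 + 0.029×16) = 0.7353 J/s.
Profitability of grass seeds: 4.6/5.2 = 0.8846 J/s.
0.8846 > 0.7353, so adding grass seeds raises the average — include it.

Yes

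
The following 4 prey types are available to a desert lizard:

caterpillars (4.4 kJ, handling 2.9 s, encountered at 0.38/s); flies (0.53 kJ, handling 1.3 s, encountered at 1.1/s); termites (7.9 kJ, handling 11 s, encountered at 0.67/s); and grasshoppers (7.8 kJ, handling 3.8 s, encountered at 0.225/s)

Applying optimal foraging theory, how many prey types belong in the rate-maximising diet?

2

Rank by E/h (kJ/s): grasshoppers 2.05, caterpillars 1.52, termites 0.718, flies 0.408. Include each in turn until the next type's E/h falls below the running intake rate.
Rate on top 1: 0.9461. caterpillars: 1.52 > 0.9461 → include.
Rate on top 2: 1.159. termites: 0.718 < 1.159 → exclude; stop.
Optimal diet: grasshoppers, caterpillars — 2 of 4 types.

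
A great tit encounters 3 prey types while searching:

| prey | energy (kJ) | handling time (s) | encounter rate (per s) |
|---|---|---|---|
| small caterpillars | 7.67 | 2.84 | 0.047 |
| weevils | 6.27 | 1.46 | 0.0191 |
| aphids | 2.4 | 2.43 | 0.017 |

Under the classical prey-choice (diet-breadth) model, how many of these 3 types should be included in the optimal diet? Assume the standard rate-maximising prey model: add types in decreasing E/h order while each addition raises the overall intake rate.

3

E/h in descending order: weevils 4.29, small caterpillars 2.7, aphids 0.988 kJ/s. The optimal diet is the largest prefix of this list for which every included type satisfies E_i/h_i > R on the types above it.
Rate on top 1: 0.1165. small caterpillars: 2.7 > 0.1165 → include.
Rate on top 2: 0.4135. aphids: 0.988 > 0.4135 → include.
Optimal diet: weevils, small caterpillars, aphids — 3 of 3 types.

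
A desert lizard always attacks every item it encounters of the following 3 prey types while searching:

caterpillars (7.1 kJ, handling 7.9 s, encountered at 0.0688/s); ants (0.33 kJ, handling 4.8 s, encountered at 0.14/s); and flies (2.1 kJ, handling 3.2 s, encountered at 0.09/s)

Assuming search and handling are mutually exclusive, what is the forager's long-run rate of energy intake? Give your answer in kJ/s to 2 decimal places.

0.29 kJ/s

R = (0.0688×7.1 + 0.14×0.33 + 0.09×2.1) / (1 + 0.0688×7.9 + 0.14×4.8 + 0.09×3.2) = 0.7237/2.504 = 0.2891 kJ/s.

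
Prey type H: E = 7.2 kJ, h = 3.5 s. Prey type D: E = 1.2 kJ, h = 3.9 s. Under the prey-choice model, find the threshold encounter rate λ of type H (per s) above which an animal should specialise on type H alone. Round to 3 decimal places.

0.050 per s

Drop type D once their profitability E₂/h₂ falls below the rate achievable on type H alone: E₂/h₂ = λE₁/(1 + λh₁).
Solve for λ: λE₁h₂ = E₂(1 + λh₁) → λ(E₁h₂ − E₂h₁) = E₂ → λ = E₂/(E₁h₂ − E₂h₁).
λ = 1.2/(7.2×3.9 − 1.2×3.5) = 1.2/23.88 = 0.05025 per s.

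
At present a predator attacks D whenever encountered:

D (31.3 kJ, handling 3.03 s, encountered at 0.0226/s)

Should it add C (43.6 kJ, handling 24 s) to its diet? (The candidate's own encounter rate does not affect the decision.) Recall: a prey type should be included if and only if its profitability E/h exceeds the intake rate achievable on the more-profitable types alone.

Yes

Current rate: (0.0226×31.3)/(1 + 0.0226×3.03) = 0.662 kJ/s.
Profitability of C: 43.6/24 = 1.817 kJ/s.
Since 1.817 > R, including C increases the long-run rate.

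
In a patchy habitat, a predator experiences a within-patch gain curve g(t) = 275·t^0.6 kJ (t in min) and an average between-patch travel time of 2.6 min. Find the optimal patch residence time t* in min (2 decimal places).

By the marginal value theorem, leave when the instantaneous gain rate g'(t) equals the habitat-wide average g(t)/(T + t).
g'(t) = 0.6·275·t^-0.4. Setting 0.6·275·t^-0.4 = 275·t^0.6/(2.6+t) gives 0.6(2.6+t) = t, so 0.40·t = 0.6×2.6.
t* = 0.6×2.6/0.40 = 3.9 min.

3.90 min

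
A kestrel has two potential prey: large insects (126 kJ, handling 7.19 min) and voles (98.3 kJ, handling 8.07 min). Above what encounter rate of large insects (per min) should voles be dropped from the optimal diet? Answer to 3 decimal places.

The zero-one rule: include voles iff E₂/h₂ > λE₁/(1+λh₁). Equality gives the switch point.
λE₁h₂ = E₂ + λE₂h₁ ⇒ λ = E₂/(E₁h₂ − E₂h₁) = 98.3/(1017 − 706.8) = 0.3171 per min.

0.317 per min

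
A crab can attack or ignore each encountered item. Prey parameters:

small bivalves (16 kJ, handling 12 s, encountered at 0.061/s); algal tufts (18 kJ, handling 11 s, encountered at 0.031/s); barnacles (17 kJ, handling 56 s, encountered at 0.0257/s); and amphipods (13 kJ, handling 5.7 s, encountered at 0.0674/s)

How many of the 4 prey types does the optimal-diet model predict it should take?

Rank by E/h (kJ/s): amphipods 2.28, algal tufts 1.64, small bivalves 1.33, barnacles 0.304. Include each in turn until the next type's E/h falls below the running intake rate.
Rate on top 1: 0.633. algal tufts: 1.64 > 0.633 → include.
Rate on top 2: 0.8313. small bivalves: 1.33 > 0.8313 → include.
Rate on top 3: 0.9809. barnacles: 0.304 < 0.9809 → exclude; stop.
Optimal diet: amphipods, algal tufts, small bivalves — 3 of 4 types.

3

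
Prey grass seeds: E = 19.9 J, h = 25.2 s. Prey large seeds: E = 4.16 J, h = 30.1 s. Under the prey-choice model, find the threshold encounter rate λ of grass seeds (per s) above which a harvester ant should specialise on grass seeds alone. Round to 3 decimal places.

Drop large seeds once their profitability E₂/h₂ falls below the rate achievable on grass seeds alone: E₂/h₂ = λE₁/(1 + λh₁).
Solve for λ: λE₁h₂ = E₂(1 + λh₁) → λ(E₁h₂ − E₂h₁) = E₂ → λ = E₂/(E₁h₂ − E₂h₁).
λ = 4.16/(19.9×30.1 − 4.16×25.2) = 4.16/494.2 = 0.008418 per s.

0.008 per s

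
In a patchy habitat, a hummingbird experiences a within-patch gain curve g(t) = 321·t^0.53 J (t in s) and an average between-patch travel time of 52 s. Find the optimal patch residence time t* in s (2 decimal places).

By the marginal value theorem, leave when the instantaneous gain rate g'(t) equals the habitat-wide average g(t)/(T + t).
g'(t) = 0.53·321·t^-0.47. Setting 0.53·321·t^-0.47 = 321·t^0.53/(52+t) gives 0.53(52+t) = t, so 0.47·t = 0.53×52.
t* = 0.53×52/0.47 = 58.64 s.

58.64 s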